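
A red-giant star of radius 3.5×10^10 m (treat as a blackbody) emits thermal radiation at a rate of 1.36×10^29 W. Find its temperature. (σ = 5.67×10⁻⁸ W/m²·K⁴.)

T ≈ 3530 K

A = 4πr² = 4π × (3.5×10^10)² = 1.54×10^22 m².
From P = σAT⁴, T = (P / σA)^(1/4) = (1.36×10^29 / (5.67×10⁻⁸ × 1.54×10^22))^(1/4).
T = (1.56×10^14)^(1/4) = 3530 K.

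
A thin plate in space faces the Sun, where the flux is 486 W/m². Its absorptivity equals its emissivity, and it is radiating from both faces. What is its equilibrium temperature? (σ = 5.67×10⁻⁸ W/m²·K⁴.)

T ≈ 256 K

Absorbed flux αS = emitted flux 2εσT⁴ per unit area; with α = ε this gives T = (S/2σ)^(1/4).
T = (486 / (2 × 5.67×10⁻⁸))^(1/4) = (4.29×10^9)^(1/4).
T = 256 K.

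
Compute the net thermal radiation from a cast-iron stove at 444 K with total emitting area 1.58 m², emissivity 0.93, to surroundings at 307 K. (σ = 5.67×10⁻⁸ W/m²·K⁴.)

Q = εσA(T⁴ − T_s⁴). T⁴ − T_s⁴ = (444)⁴ − (307)⁴ = 3.89×10^10 − 8.88×10^9 = 3.00×10^10 K⁴.
Q = 0.93 × 5.67×10⁻⁸ × 1.58 × 3.00×10^10 = 2500 W.

Q ≈ 2500 W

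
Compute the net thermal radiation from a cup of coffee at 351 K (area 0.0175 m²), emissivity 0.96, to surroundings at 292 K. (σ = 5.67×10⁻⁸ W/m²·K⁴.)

Q = εσA(T⁴ − T_s⁴). T⁴ − T_s⁴ = (351)⁴ − (292)⁴ = 1.52×10^10 − 7.27×10^9 = 7.91×10^9 K⁴.
Q = 0.96 × 5.67×10⁻⁸ × 0.0175 × 7.91×10^9 = 7.53 W.

Q ≈ 7.53 W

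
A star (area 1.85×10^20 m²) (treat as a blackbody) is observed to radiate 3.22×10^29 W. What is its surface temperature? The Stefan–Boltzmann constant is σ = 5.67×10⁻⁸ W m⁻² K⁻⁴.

From P = σAT⁴, T = (P / σA)^(1/4) = (3.22×10^29 / (5.67×10⁻⁸ × 1.85×10^20))^(1/4).
T = (3.07×10^16)^(1/4) = 13200 K.

T ≈ 13200 K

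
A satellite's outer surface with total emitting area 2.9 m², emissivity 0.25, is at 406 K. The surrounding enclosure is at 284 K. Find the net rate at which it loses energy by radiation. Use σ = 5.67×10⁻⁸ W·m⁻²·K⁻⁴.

Q = εσA(T⁴ − T_s⁴). T⁴ − T_s⁴ = (406)⁴ − (284)⁴ = 2.72×10^10 − 6.51×10^9 = 2.07×10^10 K⁴.
Q = 0.25 × 5.67×10⁻⁸ × 2.90 × 2.07×10^10 = 850 W.

Q ≈ 850 W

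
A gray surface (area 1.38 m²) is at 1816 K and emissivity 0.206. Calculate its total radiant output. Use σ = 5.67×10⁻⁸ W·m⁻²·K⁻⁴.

P ≈ 1.75×10^5 W

Stefan–Boltzmann: P = εσAT⁴ = 0.206 × 5.67×10⁻⁸ × 1.38 × (1816)⁴ = 0.206 × 5.67×10⁻⁸ × 1.38 × 1.09×10^13.
P = 1.75×10^5 W.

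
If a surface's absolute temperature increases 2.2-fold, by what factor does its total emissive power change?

P ∝ T⁴, so the power scales as (2.2)⁴ = 23.4.

factor ≈ 23.4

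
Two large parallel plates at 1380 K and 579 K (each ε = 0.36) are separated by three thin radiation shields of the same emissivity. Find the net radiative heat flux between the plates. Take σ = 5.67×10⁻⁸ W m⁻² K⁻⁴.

q ≈ 10900 W/m²

Each of the 4 gaps contributes resistance (2/ε − 1) = 2/0.36 − 1 = 4.556; total = 18.22.
q = σ(T₁⁴ − T₂⁴) / 18.22 = 5.67×10⁻⁸ × 3.51×10^12 / 18.22 = 10900 W/m².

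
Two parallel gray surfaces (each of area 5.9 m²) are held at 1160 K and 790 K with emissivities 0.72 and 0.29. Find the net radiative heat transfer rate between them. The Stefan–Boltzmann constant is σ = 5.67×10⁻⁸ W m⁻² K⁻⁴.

Q ≈ 1.24×10^5 W

For two large parallel gray plates, q = σ(T₁⁴ − T₂⁴) / (1/ε₁ + 1/ε₂ − 1).
1/ε₁ + 1/ε₂ − 1 = 1/0.72 + 1/0.29 − 1 = 3.837.
T₁⁴ − T₂⁴ = 1.81×10^12 − 3.90×10^11 = 1.42×10^12 K⁴.
q = 5.67×10⁻⁸ × 1.42×10^12 / 3.837 = 21000 W/m².
Q = q·A = 21000 × 5.9 = 1.24×10^5 W.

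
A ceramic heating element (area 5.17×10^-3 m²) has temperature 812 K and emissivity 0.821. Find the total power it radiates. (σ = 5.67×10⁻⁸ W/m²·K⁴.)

P = εσAT⁴ = 0.821 × 5.67×10⁻⁸ × 5.17×10^-3 × (812)⁴ = 0.821 × 5.67×10⁻⁸ × 5.17×10^-3 × 4.35×10^11.
P = 105 W.

P ≈ 105 W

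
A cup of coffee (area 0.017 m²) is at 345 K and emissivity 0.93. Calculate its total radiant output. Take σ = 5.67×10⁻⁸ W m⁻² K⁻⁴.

Stefan–Boltzmann: P = εσAT⁴ = 0.93 × 5.67×10⁻⁸ × 0.0170 × (345)⁴ = 0.93 × 5.67×10⁻⁸ × 0.0170 × 1.42×10^10.
P = 12.7 W.

P ≈ 12.7 W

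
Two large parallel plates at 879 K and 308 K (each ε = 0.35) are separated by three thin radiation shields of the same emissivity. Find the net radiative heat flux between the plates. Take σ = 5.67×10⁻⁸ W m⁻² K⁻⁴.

q ≈ 1770 W/m²

Each of the 4 gaps contributes resistance (2/ε − 1) = 2/0.35 − 1 = 4.714; total = 18.86.
q = σ(T₁⁴ − T₂⁴) / 18.86 = 5.67×10⁻⁸ × 5.88×10^11 / 18.86 = 1770 W/m².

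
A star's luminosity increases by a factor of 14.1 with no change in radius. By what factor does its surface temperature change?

P ∝ T⁴ ⇒ T ∝ P^(1/4), so T scales by (14.1)^(1/4) = 1.94.

factor ≈ 1.94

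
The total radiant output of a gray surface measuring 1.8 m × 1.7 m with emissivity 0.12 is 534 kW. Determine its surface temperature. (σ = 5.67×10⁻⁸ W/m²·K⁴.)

T ≈ 2250 K

A = 1.8 × 1.7 = 3.06 m².
From P = εσAT⁴, T = (P / εσA)^(1/4) = (5.34×10^5 / (0.12 × 5.67×10⁻⁸ × 3.06))^(1/4).
T = (2.56×10^13)^(1/4) = 2250 K.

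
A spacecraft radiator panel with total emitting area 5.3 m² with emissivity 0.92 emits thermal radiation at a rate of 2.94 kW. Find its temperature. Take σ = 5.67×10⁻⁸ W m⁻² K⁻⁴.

T ≈ 321 K

From P = εσAT⁴, T = (P / εσA)^(1/4) = (2940 / (0.92 × 5.67×10⁻⁸ × 5.30))^(1/4).
T = (1.06×10^10)^(1/4) = 321 K.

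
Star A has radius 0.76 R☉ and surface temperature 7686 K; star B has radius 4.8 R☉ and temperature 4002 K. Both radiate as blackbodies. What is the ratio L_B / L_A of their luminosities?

L_B/L_A ≈ 2.93

L = 4πR²σT⁴ ∝ R²T⁴, so L_B/L_A = (4.8/0.76)² × (4002/7686)⁴ = 39.9 × 0.0735 = 2.93.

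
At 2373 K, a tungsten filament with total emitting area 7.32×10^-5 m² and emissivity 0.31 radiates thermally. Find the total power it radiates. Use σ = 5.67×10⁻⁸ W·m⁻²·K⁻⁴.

P ≈ 40.8 W

Stefan–Boltzmann: P = εσAT⁴ = 0.31 × 5.67×10⁻⁸ × 7.32×10^-5 × (2373)⁴ = 0.31 × 5.67×10⁻⁸ × 7.32×10^-5 × 3.17×10^13.
P = 40.8 W.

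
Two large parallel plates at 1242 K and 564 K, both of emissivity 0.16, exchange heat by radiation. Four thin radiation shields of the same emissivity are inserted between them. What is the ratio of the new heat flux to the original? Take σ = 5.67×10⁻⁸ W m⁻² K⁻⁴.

With N identical shields there are N+1 = 5 gaps in series, each with the same radiative resistance, so the flux falls to 1/(N+1) of its unshielded value.

ratio ≈ 0.200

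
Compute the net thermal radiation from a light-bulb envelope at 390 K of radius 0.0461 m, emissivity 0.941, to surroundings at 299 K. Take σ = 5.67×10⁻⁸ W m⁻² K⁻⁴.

A = 4πr² = 4π × (0.0461)² = 0.0267 m².
Q = εσA(T⁴ − T_s⁴). T⁴ − T_s⁴ = (390)⁴ − (299)⁴ = 2.31×10^10 − 7.99×10^9 = 1.51×10^10 K⁴.
Q = 0.941 × 5.67×10⁻⁸ × 0.0267 × 1.51×10^10 = 21.6 W.

Q ≈ 21.6 W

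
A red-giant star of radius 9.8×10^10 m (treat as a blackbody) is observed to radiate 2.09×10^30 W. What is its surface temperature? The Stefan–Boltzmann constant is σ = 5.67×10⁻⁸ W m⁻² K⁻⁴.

T ≈ 4180 K

A = 4πr² = 4π × (9.8×10^10)² = 1.21×10^23 m².
From P = σAT⁴, T = (P / σA)^(1/4) = (2.09×10^30 / (5.67×10⁻⁸ × 1.21×10^23))^(1/4).
T = (3.05×10^14)^(1/4) = 4180 K.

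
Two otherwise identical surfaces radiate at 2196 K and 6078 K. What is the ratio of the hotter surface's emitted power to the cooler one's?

P ∝ T⁴, so the ratio is (6078/2196)⁴ = (2.768)⁴ = 58.7.

ratio ≈ 58.7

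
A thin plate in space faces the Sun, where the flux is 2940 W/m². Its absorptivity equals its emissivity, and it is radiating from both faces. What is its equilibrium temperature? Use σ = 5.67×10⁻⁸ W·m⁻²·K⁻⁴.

Absorbed flux αS = emitted flux 2εσT⁴ per unit area; with α = ε this gives T = (S/2σ)^(1/4).
T = (2940 / (2 × 5.67×10⁻⁸))^(1/4) = (2.59×10^10)^(1/4).
T = 401 K.

T ≈ 401 K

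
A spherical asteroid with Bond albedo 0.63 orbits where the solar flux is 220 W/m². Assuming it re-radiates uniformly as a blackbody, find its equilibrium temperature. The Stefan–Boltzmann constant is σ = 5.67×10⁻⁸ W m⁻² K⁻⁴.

Power absorbed = (1−a)S·πR²; power emitted = 4πR²σT⁴. Equating and cancelling πR²:
T = ((1−a)S / 4σ)^(1/4) = (81.4 / (4 × 5.67×10⁻⁸))^(1/4) = (3.59×10^8)^(1/4).
T = 138 K.

T ≈ 138 K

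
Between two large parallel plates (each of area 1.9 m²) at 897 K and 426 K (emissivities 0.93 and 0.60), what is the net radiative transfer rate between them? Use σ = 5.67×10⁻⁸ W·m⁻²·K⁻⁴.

Q ≈ 38000 W

For two large parallel gray plates, q = σ(T₁⁴ − T₂⁴) / (1/ε₁ + 1/ε₂ − 1).
1/ε₁ + 1/ε₂ − 1 = 1/0.93 + 1/0.60 − 1 = 1.742.
T₁⁴ − T₂⁴ = 6.47×10^11 − 3.29×10^10 = 6.14×10^11 K⁴.
q = 5.67×10⁻⁸ × 6.14×10^11 / 1.742 = 20000 W/m².
Q = q·A = 20000 × 1.9 = 38000 W.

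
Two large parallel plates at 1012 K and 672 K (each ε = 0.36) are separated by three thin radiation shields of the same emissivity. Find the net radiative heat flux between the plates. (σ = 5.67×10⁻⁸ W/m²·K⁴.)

Each of the 4 gaps contributes resistance (2/ε − 1) = 2/0.36 − 1 = 4.556; total = 18.22.
q = σ(T₁⁴ − T₂⁴) / 18.22 = 5.67×10⁻⁸ × 8.45×10^11 / 18.22 = 2630 W/m².

q ≈ 2630 W/m²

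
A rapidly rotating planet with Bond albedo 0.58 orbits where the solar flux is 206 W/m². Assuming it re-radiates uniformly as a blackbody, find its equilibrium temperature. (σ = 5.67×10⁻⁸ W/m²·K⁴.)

Power absorbed = (1−a)S·πR²; power emitted = 4πR²σT⁴. Equating and cancelling πR²:
T = ((1−a)S / 4σ)^(1/4) = (86.5 / (4 × 5.67×10⁻⁸))^(1/4) = (3.81×10^8)^(1/4).
T = 140 K.

T ≈ 140 K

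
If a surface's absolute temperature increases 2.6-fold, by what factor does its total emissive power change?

P ∝ T⁴, so the power scales as (2.6)⁴ = 45.7.

factor ≈ 45.7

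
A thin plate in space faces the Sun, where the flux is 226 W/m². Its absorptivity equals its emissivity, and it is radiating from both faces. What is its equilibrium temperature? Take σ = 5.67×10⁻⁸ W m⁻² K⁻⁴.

Absorbed flux αS = emitted flux 2εσT⁴ per unit area; with α = ε this gives T = (S/2σ)^(1/4).
T = (226 / (2 × 5.67×10⁻⁸))^(1/4) = (1.99×10^9)^(1/4).
T = 211 K.

T ≈ 211 K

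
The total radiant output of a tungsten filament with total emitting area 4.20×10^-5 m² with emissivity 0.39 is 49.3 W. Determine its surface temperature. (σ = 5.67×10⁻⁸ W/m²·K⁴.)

T ≈ 2700 K

From P = εσAT⁴, T = (P / εσA)^(1/4) = (49.3 / (0.39 × 5.67×10⁻⁸ × 4.20×10^-5))^(1/4).
T = (5.31×10^13)^(1/4) = 2700 K.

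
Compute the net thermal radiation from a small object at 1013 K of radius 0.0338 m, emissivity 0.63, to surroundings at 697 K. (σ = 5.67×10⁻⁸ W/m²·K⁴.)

A = 4πr² = 4π × (0.0338)² = 0.0144 m².
Q = εσA(T⁴ − T_s⁴). T⁴ − T_s⁴ = (1013)⁴ − (697)⁴ = 1.05×10^12 − 2.36×10^11 = 8.17×10^11 K⁴.
Q = 0.63 × 5.67×10⁻⁸ × 0.0144 × 8.17×10^11 = 419 W.

Q ≈ 419 W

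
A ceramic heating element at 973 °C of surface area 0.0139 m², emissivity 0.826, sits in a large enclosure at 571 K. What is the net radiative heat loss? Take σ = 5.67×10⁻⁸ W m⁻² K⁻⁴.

Convert: 973 °C = 1246 K.
Q = εσA(T⁴ − T_s⁴). T⁴ − T_s⁴ = (1246)⁴ − (571)⁴ = 2.41×10^12 − 1.06×10^11 = 2.30×10^12 K⁴.
Q = 0.826 × 5.67×10⁻⁸ × 0.0139 × 2.30×10^12 = 1500 W.

Q ≈ 1500 W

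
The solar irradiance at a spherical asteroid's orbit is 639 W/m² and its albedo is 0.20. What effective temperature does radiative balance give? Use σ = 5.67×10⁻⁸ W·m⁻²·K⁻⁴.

Power absorbed = (1−a)S·πR²; power emitted = 4πR²σT⁴. Equating and cancelling πR²:
T = ((1−a)S / 4σ)^(1/4) = (511 / (4 × 5.67×10⁻⁸))^(1/4) = (2.25×10^9)^(1/4).
T = 218 K.

T ≈ 218 K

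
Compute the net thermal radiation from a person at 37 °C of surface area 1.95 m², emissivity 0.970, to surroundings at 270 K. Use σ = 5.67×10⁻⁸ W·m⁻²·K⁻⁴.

Q ≈ 420 W

Convert: 37 °C = 310 K.
Q = εσA(T⁴ − T_s⁴). T⁴ − T_s⁴ = (310)⁴ − (270)⁴ = 9.24×10^9 − 5.31×10^9 = 3.92×10^9 K⁴.
Q = 0.970 × 5.67×10⁻⁸ × 1.95 × 3.92×10^9 = 420 W.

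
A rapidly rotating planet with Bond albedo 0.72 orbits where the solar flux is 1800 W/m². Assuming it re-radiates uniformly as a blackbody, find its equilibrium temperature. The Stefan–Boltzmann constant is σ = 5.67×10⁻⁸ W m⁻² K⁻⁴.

Power absorbed = (1−a)S·πR²; power emitted = 4πR²σT⁴. Equating and cancelling πR²:
T = ((1−a)S / 4σ)^(1/4) = (504 / (4 × 5.67×10⁻⁸))^(1/4) = (2.22×10^9)^(1/4).
T = 217 K.

T ≈ 217 K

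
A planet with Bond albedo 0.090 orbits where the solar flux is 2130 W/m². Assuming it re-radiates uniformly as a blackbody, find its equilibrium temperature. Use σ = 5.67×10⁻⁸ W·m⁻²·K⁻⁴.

Power absorbed = (1−a)S·πR²; power emitted = 4πR²σT⁴. Equating and cancelling πR²:
T = ((1−a)S / 4σ)^(1/4) = (1940 / (4 × 5.67×10⁻⁸))^(1/4) = (8.55×10^9)^(1/4).
T = 304 K.

T ≈ 304 K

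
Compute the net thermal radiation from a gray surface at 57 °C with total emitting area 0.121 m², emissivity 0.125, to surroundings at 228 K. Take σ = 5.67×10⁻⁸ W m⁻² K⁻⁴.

Q ≈ 7.85 W

Convert: 57 °C = 330 K.
Q = εσA(T⁴ − T_s⁴). T⁴ − T_s⁴ = (330)⁴ − (228)⁴ = 1.19×10^10 − 2.70×10^9 = 9.16×10^9 K⁴.
Q = 0.125 × 5.67×10⁻⁸ × 0.121 × 9.16×10^9 = 7.85 W.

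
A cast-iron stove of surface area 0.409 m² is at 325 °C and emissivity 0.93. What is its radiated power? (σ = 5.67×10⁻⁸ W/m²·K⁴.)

325 °C = 598 K.
Stefan–Boltzmann: P = εσAT⁴ = 0.93 × 5.67×10⁻⁸ × 0.409 × (598)⁴ = 0.93 × 5.67×10⁻⁸ × 0.409 × 1.28×10^11.
P = 2760 W.

P ≈ 2760 W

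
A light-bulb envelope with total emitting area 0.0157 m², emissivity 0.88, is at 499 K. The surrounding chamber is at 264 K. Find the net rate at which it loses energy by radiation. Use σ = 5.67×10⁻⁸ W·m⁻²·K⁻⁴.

Q = εσA(T⁴ − T_s⁴). T⁴ − T_s⁴ = (499)⁴ − (264)⁴ = 6.20×10^10 − 4.86×10^9 = 5.71×10^10 K⁴.
Q = 0.88 × 5.67×10⁻⁸ × 0.0157 × 5.71×10^10 = 44.8 W.

Q ≈ 44.8 W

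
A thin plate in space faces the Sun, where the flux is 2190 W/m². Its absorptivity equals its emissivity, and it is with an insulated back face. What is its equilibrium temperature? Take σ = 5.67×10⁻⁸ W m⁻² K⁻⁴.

T ≈ 443 K

Absorbed flux αS = emitted flux εσT⁴ (one radiating face); with α = ε, T = (S/σ)^(1/4).
T = (2190 / 5.67×10⁻⁸)^(1/4) = (3.86×10^10)^(1/4).
T = 443 K.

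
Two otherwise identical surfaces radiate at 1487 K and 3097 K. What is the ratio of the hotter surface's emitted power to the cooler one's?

P ∝ T⁴, so the ratio is (3097/1487)⁴ = (2.083)⁴ = 18.8.

ratio ≈ 18.8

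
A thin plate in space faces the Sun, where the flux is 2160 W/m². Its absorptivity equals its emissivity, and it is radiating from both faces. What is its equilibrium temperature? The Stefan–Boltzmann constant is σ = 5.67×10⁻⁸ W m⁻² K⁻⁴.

Absorbed flux αS = emitted flux 2εσT⁴ per unit area; with α = ε this gives T = (S/2σ)^(1/4).
T = (2160 / (2 × 5.67×10⁻⁸))^(1/4) = (1.90×10^10)^(1/4).
T = 372 K.

T ≈ 372 K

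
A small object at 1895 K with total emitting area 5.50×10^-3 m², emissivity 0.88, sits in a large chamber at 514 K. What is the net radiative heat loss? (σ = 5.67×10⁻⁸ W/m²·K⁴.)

Q ≈ 3520 W

Q = εσA(T⁴ − T_s⁴). T⁴ − T_s⁴ = (1895)⁴ − (514)⁴ = 1.29×10^13 − 6.98×10^10 = 1.28×10^13 K⁴.
Q = 0.88 × 5.67×10⁻⁸ × 5.50×10^-3 × 1.28×10^13 = 3520 W.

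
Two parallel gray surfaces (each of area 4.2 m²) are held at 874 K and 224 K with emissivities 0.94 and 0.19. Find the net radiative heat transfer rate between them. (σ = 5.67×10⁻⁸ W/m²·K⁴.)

For two large parallel gray plates, q = σ(T₁⁴ − T₂⁴) / (1/ε₁ + 1/ε₂ − 1).
1/ε₁ + 1/ε₂ − 1 = 1/0.94 + 1/0.19 − 1 = 5.327.
T₁⁴ − T₂⁴ = 5.84×10^11 − 2.52×10^9 = 5.81×10^11 K⁴.
q = 5.67×10⁻⁸ × 5.81×10^11 / 5.327 = 6180 W/m².
Q = q·A = 6180 × 4.2 = 26000 W.

Q ≈ 26000 W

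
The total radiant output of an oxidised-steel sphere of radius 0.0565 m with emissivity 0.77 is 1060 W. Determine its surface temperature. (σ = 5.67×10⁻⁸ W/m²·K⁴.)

T ≈ 882 K

A = 4πr² = 4π × (0.0565)² = 0.0401 m².
From P = εσAT⁴, T = (P / εσA)^(1/4) = (1060 / (0.77 × 5.67×10⁻⁸ × 0.0401))^(1/4).
T = (6.05×10^11)^(1/4) = 882 K.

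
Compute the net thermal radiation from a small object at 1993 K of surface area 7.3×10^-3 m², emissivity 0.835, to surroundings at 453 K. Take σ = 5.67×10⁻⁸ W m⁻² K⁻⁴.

Q = εσA(T⁴ − T_s⁴). T⁴ − T_s⁴ = (1993)⁴ − (453)⁴ = 1.58×10^13 − 4.21×10^10 = 1.57×10^13 K⁴.
Q = 0.835 × 5.67×10⁻⁸ × 7.30×10^-3 × 1.57×10^13 = 5440 W.

Q ≈ 5440 W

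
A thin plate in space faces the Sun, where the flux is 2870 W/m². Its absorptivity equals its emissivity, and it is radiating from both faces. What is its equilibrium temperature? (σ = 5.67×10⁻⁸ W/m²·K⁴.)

T ≈ 399 K

Absorbed flux αS = emitted flux 2εσT⁴ per unit area; with α = ε this gives T = (S/2σ)^(1/4).
T = (2870 / (2 × 5.67×10⁻⁸))^(1/4) = (2.53×10^10)^(1/4).
T = 399 K.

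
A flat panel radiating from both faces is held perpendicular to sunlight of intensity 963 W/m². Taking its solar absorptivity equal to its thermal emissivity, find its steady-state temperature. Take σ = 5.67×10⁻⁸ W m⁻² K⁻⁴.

Absorbed flux αS = emitted flux 2εσT⁴ per unit area; with α = ε this gives T = (S/2σ)^(1/4).
T = (963 / (2 × 5.67×10⁻⁸))^(1/4) = (8.49×10^9)^(1/4).
T = 304 K.

T ≈ 304 K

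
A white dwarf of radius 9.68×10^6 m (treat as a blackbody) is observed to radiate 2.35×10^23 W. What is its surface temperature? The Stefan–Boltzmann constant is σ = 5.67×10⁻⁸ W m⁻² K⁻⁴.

T ≈ 7700 K

A = 4πr² = 4π × (9.68×10^6)² = 1.18×10^15 m².
From P = σAT⁴, T = (P / σA)^(1/4) = (2.35×10^23 / (5.67×10⁻⁸ × 1.18×10^15))^(1/4).
T = (3.52×10^15)^(1/4) = 7700 K.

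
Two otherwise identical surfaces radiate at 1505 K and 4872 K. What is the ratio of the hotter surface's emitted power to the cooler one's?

P ∝ T⁴, so the ratio is (4872/1505)⁴ = (3.237)⁴ = 110.

ratio ≈ 110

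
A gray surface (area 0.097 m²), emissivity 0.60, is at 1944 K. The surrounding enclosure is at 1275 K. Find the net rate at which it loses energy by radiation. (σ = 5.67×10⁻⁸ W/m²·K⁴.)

Q = εσA(T⁴ − T_s⁴). T⁴ − T_s⁴ = (1944)⁴ − (1275)⁴ = 1.43×10^13 − 2.64×10^12 = 1.16×10^13 K⁴.
Q = 0.60 × 5.67×10⁻⁸ × 0.0970 × 1.16×10^13 = 38400 W.

Q ≈ 38400 W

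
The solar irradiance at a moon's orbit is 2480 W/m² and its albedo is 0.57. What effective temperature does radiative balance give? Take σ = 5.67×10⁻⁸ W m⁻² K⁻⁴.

T ≈ 262 K

Power absorbed = (1−a)S·πR²; power emitted = 4πR²σT⁴. Equating and cancelling πR²:
T = ((1−a)S / 4σ)^(1/4) = (1070 / (4 × 5.67×10⁻⁸))^(1/4) = (4.70×10^9)^(1/4).
T = 262 K.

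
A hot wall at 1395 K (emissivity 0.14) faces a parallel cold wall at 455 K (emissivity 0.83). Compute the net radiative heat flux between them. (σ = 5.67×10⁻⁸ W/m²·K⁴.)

For two large parallel gray plates, q = σ(T₁⁴ − T₂⁴) / (1/ε₁ + 1/ε₂ − 1).
1/ε₁ + 1/ε₂ − 1 = 1/0.14 + 1/0.83 − 1 = 7.348.
T₁⁴ − T₂⁴ = 3.79×10^12 − 4.29×10^10 = 3.74×10^12 K⁴.
q = 5.67×10⁻⁸ × 3.74×10^12 / 7.348 = 28900 W/m².

q ≈ 28900 W/m²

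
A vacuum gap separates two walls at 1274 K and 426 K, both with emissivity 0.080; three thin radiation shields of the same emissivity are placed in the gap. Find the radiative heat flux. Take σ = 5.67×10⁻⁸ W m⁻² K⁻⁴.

Each of the 4 gaps contributes resistance (2/ε − 1) = 2/0.080 − 1 = 24.00; total = 96.00.
q = σ(T₁⁴ − T₂⁴) / 96.00 = 5.67×10⁻⁸ × 2.60×10^12 / 96.00 = 1540 W/m².

q ≈ 1540 W/m²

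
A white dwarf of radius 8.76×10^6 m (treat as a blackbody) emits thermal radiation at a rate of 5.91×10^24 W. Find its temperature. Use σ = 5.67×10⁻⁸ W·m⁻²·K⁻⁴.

A = 4πr² = 4π × (8.76×10^6)² = 9.64×10^14 m².
From P = σAT⁴, T = (P / σA)^(1/4) = (5.91×10^24 / (5.67×10⁻⁸ × 9.64×10^14))^(1/4).
T = (1.08×10^17)^(1/4) = 18100 K.

T ≈ 18100 K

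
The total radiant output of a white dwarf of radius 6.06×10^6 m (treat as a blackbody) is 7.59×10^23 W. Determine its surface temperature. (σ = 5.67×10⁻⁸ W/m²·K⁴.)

T ≈ 13100 K

A = 4πr² = 4π × (6.06×10^6)² = 4.61×10^14 m².
From P = σAT⁴, T = (P / σA)^(1/4) = (7.59×10^23 / (5.67×10⁻⁸ × 4.61×10^14))^(1/4).
T = (2.90×10^16)^(1/4) = 13100 K.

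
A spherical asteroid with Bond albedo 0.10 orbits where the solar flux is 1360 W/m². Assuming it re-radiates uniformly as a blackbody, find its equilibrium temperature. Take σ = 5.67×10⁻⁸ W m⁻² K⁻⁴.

T ≈ 271 K

Power absorbed = (1−a)S·πR²; power emitted = 4πR²σT⁴. Equating and cancelling πR²:
T = ((1−a)S / 4σ)^(1/4) = (1220 / (4 × 5.67×10⁻⁸))^(1/4) = (5.40×10^9)^(1/4).
T = 271 K.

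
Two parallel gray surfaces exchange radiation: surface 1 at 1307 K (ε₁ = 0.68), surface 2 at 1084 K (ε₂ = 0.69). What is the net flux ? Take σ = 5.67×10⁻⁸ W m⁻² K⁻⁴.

q ≈ 45400 W/m²

For two large parallel gray plates, q = σ(T₁⁴ − T₂⁴) / (1/ε₁ + 1/ε₂ − 1).
1/ε₁ + 1/ε₂ − 1 = 1/0.68 + 1/0.69 − 1 = 1.920.
T₁⁴ − T₂⁴ = 2.92×10^12 − 1.38×10^12 = 1.54×10^12 K⁴.
q = 5.67×10⁻⁸ × 1.54×10^12 / 1.920 = 45400 W/m².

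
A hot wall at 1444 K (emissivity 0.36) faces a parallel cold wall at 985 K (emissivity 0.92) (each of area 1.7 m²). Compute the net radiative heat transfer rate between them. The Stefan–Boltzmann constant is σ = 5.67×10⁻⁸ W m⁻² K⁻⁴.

For two large parallel gray plates, q = σ(T₁⁴ − T₂⁴) / (1/ε₁ + 1/ε₂ − 1).
1/ε₁ + 1/ε₂ − 1 = 1/0.36 + 1/0.92 − 1 = 2.865.
T₁⁴ − T₂⁴ = 4.35×10^12 − 9.41×10^11 = 3.41×10^12 K⁴.
q = 5.67×10⁻⁸ × 3.41×10^12 / 2.865 = 67400 W/m².
Q = q·A = 67400 × 1.7 = 1.15×10^5 W.

Q ≈ 1.15×10^5 W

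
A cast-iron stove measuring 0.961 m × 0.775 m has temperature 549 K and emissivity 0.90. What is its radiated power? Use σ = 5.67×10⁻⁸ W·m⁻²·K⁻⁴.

P ≈ 3450 W

A = 0.961 × 0.775 = 0.745 m².
P = εσAT⁴ = 0.90 × 5.67×10⁻⁸ × 0.745 × (549)⁴ = 0.90 × 5.67×10⁻⁸ × 0.745 × 9.08×10^10.
P = 3450 W.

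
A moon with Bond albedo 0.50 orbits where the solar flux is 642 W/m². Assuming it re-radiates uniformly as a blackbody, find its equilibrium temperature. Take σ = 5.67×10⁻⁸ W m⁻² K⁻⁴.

Power absorbed = (1−a)S·πR²; power emitted = 4πR²σT⁴. Equating and cancelling πR²:
T = ((1−a)S / 4σ)^(1/4) = (321 / (4 × 5.67×10⁻⁸))^(1/4) = (1.42×10^9)^(1/4).
T = 194 K.

T ≈ 194 K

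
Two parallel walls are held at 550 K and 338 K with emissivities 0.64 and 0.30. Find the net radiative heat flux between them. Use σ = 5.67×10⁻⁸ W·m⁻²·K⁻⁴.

q ≈ 1140 W/m²

For two large parallel gray plates, q = σ(T₁⁴ − T₂⁴) / (1/ε₁ + 1/ε₂ − 1).
1/ε₁ + 1/ε₂ − 1 = 1/0.64 + 1/0.30 − 1 = 3.896.
T₁⁴ − T₂⁴ = 9.15×10^10 − 1.31×10^10 = 7.85×10^10 K⁴.
q = 5.67×10⁻⁸ × 7.85×10^10 / 3.896 = 1140 W/m².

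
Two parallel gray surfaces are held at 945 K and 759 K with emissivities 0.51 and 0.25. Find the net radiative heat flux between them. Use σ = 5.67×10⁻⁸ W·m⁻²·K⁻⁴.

For two large parallel gray plates, q = σ(T₁⁴ − T₂⁴) / (1/ε₁ + 1/ε₂ − 1).
1/ε₁ + 1/ε₂ − 1 = 1/0.51 + 1/0.25 − 1 = 4.961.
T₁⁴ − T₂⁴ = 7.97×10^11 − 3.32×10^11 = 4.66×10^11 K⁴.
q = 5.67×10⁻⁸ × 4.66×10^11 / 4.961 = 5320 W/m².

q ≈ 5320 W/m²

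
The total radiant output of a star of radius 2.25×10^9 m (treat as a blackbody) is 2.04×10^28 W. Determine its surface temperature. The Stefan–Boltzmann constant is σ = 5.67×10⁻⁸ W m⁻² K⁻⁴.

T ≈ 8670 K

A = 4πr² = 4π × (2.25×10^9)² = 6.36×10^19 m².
From P = σAT⁴, T = (P / σA)^(1/4) = (2.04×10^28 / (5.67×10⁻⁸ × 6.36×10^19))^(1/4).
T = (5.66×10^15)^(1/4) = 8670 K.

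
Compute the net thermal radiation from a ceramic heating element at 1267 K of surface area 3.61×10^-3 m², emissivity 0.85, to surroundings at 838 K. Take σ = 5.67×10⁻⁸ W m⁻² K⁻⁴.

Q ≈ 363 W

Q = εσA(T⁴ − T_s⁴). T⁴ − T_s⁴ = (1267)⁴ − (838)⁴ = 2.58×10^12 − 4.93×10^11 = 2.08×10^12 K⁴.
Q = 0.85 × 5.67×10⁻⁸ × 3.61×10^-3 × 2.08×10^12 = 363 W.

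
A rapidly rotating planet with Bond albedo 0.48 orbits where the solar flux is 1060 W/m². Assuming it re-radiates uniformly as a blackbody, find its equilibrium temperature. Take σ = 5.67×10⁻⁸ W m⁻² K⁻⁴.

T ≈ 222 K

Power absorbed = (1−a)S·πR²; power emitted = 4πR²σT⁴. Equating and cancelling πR²:
T = ((1−a)S / 4σ)^(1/4) = (551 / (4 × 5.67×10⁻⁸))^(1/4) = (2.43×10^9)^(1/4).
T = 222 K.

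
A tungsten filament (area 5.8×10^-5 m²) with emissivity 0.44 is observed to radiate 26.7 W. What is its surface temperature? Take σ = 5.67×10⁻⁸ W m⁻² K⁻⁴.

From P = εσAT⁴, T = (P / εσA)^(1/4) = (26.7 / (0.44 × 5.67×10⁻⁸ × 5.80×10^-5))^(1/4).
T = (1.85×10^13)^(1/4) = 2070 K.

T ≈ 2070 K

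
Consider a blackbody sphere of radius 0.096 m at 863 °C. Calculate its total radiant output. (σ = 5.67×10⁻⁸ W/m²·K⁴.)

A = 4πr² = 4π × (0.096)² = 0.116 m².
863 °C = 1136 K.
P = σAT⁴ = 5.67×10⁻⁸ × 0.116 × (1136)⁴ = 5.67×10⁻⁸ × 0.116 × 1.67×10^12.
P = 10900 W.

P ≈ 10900 W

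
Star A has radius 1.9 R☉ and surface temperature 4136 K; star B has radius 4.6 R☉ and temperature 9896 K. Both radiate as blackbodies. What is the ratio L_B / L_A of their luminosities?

L_B/L_A ≈ 192

L = 4πR²σT⁴ ∝ R²T⁴, so L_B/L_A = (4.6/1.9)² × (9896/4136)⁴ = 5.86 × 32.8 = 192.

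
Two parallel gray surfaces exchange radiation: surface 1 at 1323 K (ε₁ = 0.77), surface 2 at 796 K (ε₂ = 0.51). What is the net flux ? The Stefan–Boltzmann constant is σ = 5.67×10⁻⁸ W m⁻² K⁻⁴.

q ≈ 66800 W/m²

For two large parallel gray plates, q = σ(T₁⁴ − T₂⁴) / (1/ε₁ + 1/ε₂ − 1).
1/ε₁ + 1/ε₂ − 1 = 1/0.77 + 1/0.51 − 1 = 2.259.
T₁⁴ − T₂⁴ = 3.06×10^12 − 4.01×10^11 = 2.66×10^12 K⁴.
q = 5.67×10⁻⁸ × 2.66×10^12 / 2.259 = 66800 W/m².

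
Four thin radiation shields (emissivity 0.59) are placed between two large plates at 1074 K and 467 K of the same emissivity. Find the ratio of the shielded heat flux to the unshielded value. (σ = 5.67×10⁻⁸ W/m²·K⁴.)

With N identical shields there are N+1 = 5 gaps in series, each with the same radiative resistance, so the flux falls to 1/(N+1) of its unshielded value.

ratio ≈ 0.200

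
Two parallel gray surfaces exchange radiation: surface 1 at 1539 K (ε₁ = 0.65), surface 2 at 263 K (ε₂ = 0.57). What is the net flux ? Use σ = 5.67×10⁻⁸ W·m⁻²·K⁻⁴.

q ≈ 1.39×10^5 W/m²

For two large parallel gray plates, q = σ(T₁⁴ − T₂⁴) / (1/ε₁ + 1/ε₂ − 1).
1/ε₁ + 1/ε₂ − 1 = 1/0.65 + 1/0.57 − 1 = 2.293.
T₁⁴ − T₂⁴ = 5.61×10^12 − 4.78×10^9 = 5.61×10^12 K⁴.
q = 5.67×10⁻⁸ × 5.61×10^12 / 2.293 = 1.39×10^5 W/m².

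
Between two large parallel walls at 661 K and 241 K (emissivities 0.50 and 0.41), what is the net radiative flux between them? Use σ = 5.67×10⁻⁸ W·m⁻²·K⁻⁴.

q ≈ 3090 W/m²

For two large parallel gray plates, q = σ(T₁⁴ − T₂⁴) / (1/ε₁ + 1/ε₂ − 1).
1/ε₁ + 1/ε₂ − 1 = 1/0.50 + 1/0.41 − 1 = 3.439.
T₁⁴ − T₂⁴ = 1.91×10^11 − 3.37×10^9 = 1.88×10^11 K⁴.
q = 5.67×10⁻⁸ × 1.88×10^11 / 3.439 = 3090 W/m².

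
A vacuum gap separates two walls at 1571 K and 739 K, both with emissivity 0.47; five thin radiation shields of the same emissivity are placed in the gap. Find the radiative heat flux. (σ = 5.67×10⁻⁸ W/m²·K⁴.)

Each of the 6 gaps contributes resistance (2/ε − 1) = 2/0.47 − 1 = 3.255; total = 19.53.
q = σ(T₁⁴ − T₂⁴) / 19.53 = 5.67×10⁻⁸ × 5.79×10^12 / 19.53 = 16800 W/m².

q ≈ 16800 W/m²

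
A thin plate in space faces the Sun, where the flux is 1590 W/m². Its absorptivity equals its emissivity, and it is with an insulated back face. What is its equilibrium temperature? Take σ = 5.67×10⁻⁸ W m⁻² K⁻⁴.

T ≈ 409 K

Absorbed flux αS = emitted flux εσT⁴ (one radiating face); with α = ε, T = (S/σ)^(1/4).
T = (1590 / 5.67×10⁻⁸)^(1/4) = (2.80×10^10)^(1/4).
T = 409 K.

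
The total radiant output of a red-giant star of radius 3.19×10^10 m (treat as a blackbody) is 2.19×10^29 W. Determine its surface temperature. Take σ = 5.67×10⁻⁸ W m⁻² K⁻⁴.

T ≈ 4170 K

A = 4πr² = 4π × (3.19×10^10)² = 1.28×10^22 m².
From P = σAT⁴, T = (P / σA)^(1/4) = (2.19×10^29 / (5.67×10⁻⁸ × 1.28×10^22))^(1/4).
T = (3.02×10^14)^(1/4) = 4170 K.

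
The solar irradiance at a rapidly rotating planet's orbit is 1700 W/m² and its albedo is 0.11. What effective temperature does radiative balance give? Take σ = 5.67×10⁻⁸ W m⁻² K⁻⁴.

Power absorbed = (1−a)S·πR²; power emitted = 4πR²σT⁴. Equating and cancelling πR²:
T = ((1−a)S / 4σ)^(1/4) = (1510 / (4 × 5.67×10⁻⁸))^(1/4) = (6.67×10^9)^(1/4).
T = 286 K.

T ≈ 286 K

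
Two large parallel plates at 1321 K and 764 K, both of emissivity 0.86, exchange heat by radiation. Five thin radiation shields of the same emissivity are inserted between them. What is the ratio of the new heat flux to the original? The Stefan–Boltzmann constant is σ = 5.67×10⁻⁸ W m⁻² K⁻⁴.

ratio ≈ 0.167

With N identical shields there are N+1 = 6 gaps in series, each with the same radiative resistance, so the flux falls to 1/(N+1) of its unshielded value.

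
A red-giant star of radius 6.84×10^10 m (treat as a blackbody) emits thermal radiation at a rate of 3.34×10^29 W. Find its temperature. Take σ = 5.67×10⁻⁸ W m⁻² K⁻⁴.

A = 4πr² = 4π × (6.84×10^10)² = 5.88×10^22 m².
From P = σAT⁴, T = (P / σA)^(1/4) = (3.34×10^29 / (5.67×10⁻⁸ × 5.88×10^22))^(1/4).
T = (1.00×10^14)^(1/4) = 3160 K.

T ≈ 3160 K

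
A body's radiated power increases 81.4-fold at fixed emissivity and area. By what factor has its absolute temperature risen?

factor ≈ 3.00

P ∝ T⁴ ⇒ T ∝ P^(1/4), so T scales by (81.4)^(1/4) = 3.00.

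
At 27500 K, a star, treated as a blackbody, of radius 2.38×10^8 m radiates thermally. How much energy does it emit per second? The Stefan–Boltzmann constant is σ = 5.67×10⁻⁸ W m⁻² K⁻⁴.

A = 4πr² = 4π × (2.38×10^8)² = 7.12×10^17 m².
P = σAT⁴ = 5.67×10⁻⁸ × 7.12×10^17 × (27500)⁴ = 5.67×10⁻⁸ × 7.12×10^17 × 5.72×10^17.
P = 2.31×10^28 W.

P ≈ 2.31×10^28 W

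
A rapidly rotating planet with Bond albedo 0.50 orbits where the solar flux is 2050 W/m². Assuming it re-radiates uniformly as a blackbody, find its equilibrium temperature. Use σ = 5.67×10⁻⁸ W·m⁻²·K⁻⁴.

Power absorbed = (1−a)S·πR²; power emitted = 4πR²σT⁴. Equating and cancelling πR²:
T = ((1−a)S / 4σ)^(1/4) = (1020 / (4 × 5.67×10⁻⁸))^(1/4) = (4.52×10^9)^(1/4).
T = 259 K.

T ≈ 259 K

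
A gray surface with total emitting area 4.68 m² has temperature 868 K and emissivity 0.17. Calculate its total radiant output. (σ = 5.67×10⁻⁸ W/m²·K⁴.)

P ≈ 25600 W

Stefan–Boltzmann: P = εσAT⁴ = 0.17 × 5.67×10⁻⁸ × 4.68 × (868)⁴ = 0.17 × 5.67×10⁻⁸ × 4.68 × 5.68×10^11.
P = 25600 W.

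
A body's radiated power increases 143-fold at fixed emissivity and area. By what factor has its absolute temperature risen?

P ∝ T⁴ ⇒ T ∝ P^(1/4), so T scales by (143)^(1/4) = 3.46.

factor ≈ 3.46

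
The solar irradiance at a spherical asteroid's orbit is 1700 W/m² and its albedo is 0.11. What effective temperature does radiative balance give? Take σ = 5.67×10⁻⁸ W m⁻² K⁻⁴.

T ≈ 286 K

Power absorbed = (1−a)S·πR²; power emitted = 4πR²σT⁴. Equating and cancelling πR²:
T = ((1−a)S / 4σ)^(1/4) = (1510 / (4 × 5.67×10⁻⁸))^(1/4) = (6.67×10^9)^(1/4).
T = 286 K.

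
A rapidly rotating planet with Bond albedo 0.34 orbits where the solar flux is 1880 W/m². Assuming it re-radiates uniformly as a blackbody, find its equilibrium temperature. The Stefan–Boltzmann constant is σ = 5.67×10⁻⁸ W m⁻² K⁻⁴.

T ≈ 272 K

Power absorbed = (1−a)S·πR²; power emitted = 4πR²σT⁴. Equating and cancelling πR²:
T = ((1−a)S / 4σ)^(1/4) = (1240 / (4 × 5.67×10⁻⁸))^(1/4) = (5.47×10^9)^(1/4).
T = 272 K.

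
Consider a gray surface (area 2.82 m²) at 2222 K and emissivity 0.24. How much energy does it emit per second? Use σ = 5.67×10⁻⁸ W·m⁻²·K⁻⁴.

P ≈ 9.35×10^5 W

P = εσAT⁴ = 0.24 × 5.67×10⁻⁸ × 2.82 × (2222)⁴ = 0.24 × 5.67×10⁻⁸ × 2.82 × 2.44×10^13.
P = 9.35×10^5 W.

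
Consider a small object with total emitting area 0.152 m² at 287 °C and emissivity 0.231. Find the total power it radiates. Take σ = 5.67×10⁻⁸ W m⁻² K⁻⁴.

P ≈ 196 W

287 °C = 560 K.
Stefan–Boltzmann: P = εσAT⁴ = 0.231 × 5.67×10⁻⁸ × 0.152 × (560)⁴ = 0.231 × 5.67×10⁻⁸ × 0.152 × 9.83×10^10.
P = 196 W.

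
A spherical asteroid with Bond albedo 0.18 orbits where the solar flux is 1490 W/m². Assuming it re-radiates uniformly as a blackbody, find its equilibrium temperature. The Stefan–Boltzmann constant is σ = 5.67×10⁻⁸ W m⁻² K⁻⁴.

Power absorbed = (1−a)S·πR²; power emitted = 4πR²σT⁴. Equating and cancelling πR²:
T = ((1−a)S / 4σ)^(1/4) = (1220 / (4 × 5.67×10⁻⁸))^(1/4) = (5.39×10^9)^(1/4).
T = 271 K.

T ≈ 271 K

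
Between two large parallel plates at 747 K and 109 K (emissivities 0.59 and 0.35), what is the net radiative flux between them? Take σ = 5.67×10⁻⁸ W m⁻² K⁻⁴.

For two large parallel gray plates, q = σ(T₁⁴ − T₂⁴) / (1/ε₁ + 1/ε₂ − 1).
1/ε₁ + 1/ε₂ − 1 = 1/0.59 + 1/0.35 − 1 = 3.552.
T₁⁴ − T₂⁴ = 3.11×10^11 − 1.41×10^8 = 3.11×10^11 K⁴.
q = 5.67×10⁻⁸ × 3.11×10^11 / 3.552 = 4970 W/m².

q ≈ 4970 W/m²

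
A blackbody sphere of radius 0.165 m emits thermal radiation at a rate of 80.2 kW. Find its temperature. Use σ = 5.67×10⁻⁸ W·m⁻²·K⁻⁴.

T ≈ 1430 K

A = 4πr² = 4π × (0.165)² = 0.342 m².
From P = σAT⁴, T = (P / σA)^(1/4) = (80200 / (5.67×10⁻⁸ × 0.342))^(1/4).
T = (4.13×10^12)^(1/4) = 1430 K.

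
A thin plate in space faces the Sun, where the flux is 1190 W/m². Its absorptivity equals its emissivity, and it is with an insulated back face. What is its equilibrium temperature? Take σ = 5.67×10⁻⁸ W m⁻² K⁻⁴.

Absorbed flux αS = emitted flux εσT⁴ (one radiating face); with α = ε, T = (S/σ)^(1/4).
T = (1190 / 5.67×10⁻⁸)^(1/4) = (2.10×10^10)^(1/4).
T = 381 K.

T ≈ 381 K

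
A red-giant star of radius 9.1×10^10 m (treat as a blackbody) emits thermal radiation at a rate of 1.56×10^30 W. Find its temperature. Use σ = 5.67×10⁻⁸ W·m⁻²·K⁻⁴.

T ≈ 4030 K

A = 4πr² = 4π × (9.1×10^10)² = 1.04×10^23 m².
From P = σAT⁴, T = (P / σA)^(1/4) = (1.56×10^30 / (5.67×10⁻⁸ × 1.04×10^23))^(1/4).
T = (2.64×10^14)^(1/4) = 4030 K.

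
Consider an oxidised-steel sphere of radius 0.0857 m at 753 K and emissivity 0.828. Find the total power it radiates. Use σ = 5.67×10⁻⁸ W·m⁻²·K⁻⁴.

A = 4πr² = 4π × (0.0857)² = 0.0923 m².
P = εσAT⁴ = 0.828 × 5.67×10⁻⁸ × 0.0923 × (753)⁴ = 0.828 × 5.67×10⁻⁸ × 0.0923 × 3.21×10^11.
P = 1390 W.

P ≈ 1390 W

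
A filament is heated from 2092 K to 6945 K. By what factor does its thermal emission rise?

ratio ≈ 121

P ∝ T⁴, so the ratio is (6945/2092)⁴ = (3.320)⁴ = 121.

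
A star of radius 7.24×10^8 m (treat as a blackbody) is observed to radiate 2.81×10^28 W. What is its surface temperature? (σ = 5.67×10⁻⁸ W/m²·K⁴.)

A = 4πr² = 4π × (7.24×10^8)² = 6.59×10^18 m².
From P = σAT⁴, T = (P / σA)^(1/4) = (2.81×10^28 / (5.67×10⁻⁸ × 6.59×10^18))^(1/4).
T = (7.52×10^16)^(1/4) = 16600 K.

T ≈ 16600 K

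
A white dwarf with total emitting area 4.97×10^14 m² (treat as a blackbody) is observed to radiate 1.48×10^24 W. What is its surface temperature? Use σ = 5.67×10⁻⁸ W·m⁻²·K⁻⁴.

T ≈ 15100 K

From P = σAT⁴, T = (P / σA)^(1/4) = (1.48×10^24 / (5.67×10⁻⁸ × 4.97×10^14))^(1/4).
T = (5.25×10^16)^(1/4) = 15100 K.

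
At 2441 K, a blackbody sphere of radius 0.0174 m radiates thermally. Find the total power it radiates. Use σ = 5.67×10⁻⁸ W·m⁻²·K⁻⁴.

P ≈ 7660 W

A = 4πr² = 4π × (0.0174)² = 3.80×10^-3 m².
P = σAT⁴ = 5.67×10⁻⁸ × 3.80×10^-3 × (2441)⁴ = 5.67×10⁻⁸ × 3.80×10^-3 × 3.55×10^13.
P = 7660 W.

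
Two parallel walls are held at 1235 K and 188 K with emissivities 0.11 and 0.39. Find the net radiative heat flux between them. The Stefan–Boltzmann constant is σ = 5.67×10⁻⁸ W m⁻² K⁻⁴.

For two large parallel gray plates, q = σ(T₁⁴ − T₂⁴) / (1/ε₁ + 1/ε₂ − 1).
1/ε₁ + 1/ε₂ − 1 = 1/0.11 + 1/0.39 − 1 = 10.66.
T₁⁴ − T₂⁴ = 2.33×10^12 − 1.25×10^9 = 2.33×10^12 K⁴.
q = 5.67×10⁻⁸ × 2.33×10^12 / 10.66 = 12400 W/m².

q ≈ 12400 W/m²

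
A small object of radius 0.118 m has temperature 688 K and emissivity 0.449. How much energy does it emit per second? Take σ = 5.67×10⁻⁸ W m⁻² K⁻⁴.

A = 4πr² = 4π × (0.118)² = 0.175 m².
Stefan–Boltzmann: P = εσAT⁴ = 0.449 × 5.67×10⁻⁸ × 0.175 × (688)⁴ = 0.449 × 5.67×10⁻⁸ × 0.175 × 2.24×10^11.
P = 998 W.

P ≈ 998 W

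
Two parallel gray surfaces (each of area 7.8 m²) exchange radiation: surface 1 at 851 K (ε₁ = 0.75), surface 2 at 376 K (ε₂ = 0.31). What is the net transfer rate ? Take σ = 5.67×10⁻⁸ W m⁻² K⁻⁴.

Q ≈ 62700 W

For two large parallel gray plates, q = σ(T₁⁴ − T₂⁴) / (1/ε₁ + 1/ε₂ − 1).
1/ε₁ + 1/ε₂ − 1 = 1/0.75 + 1/0.31 − 1 = 3.559.
T₁⁴ − T₂⁴ = 5.24×10^11 − 2.00×10^10 = 5.04×10^11 K⁴.
q = 5.67×10⁻⁸ × 5.04×10^11 / 3.559 = 8040 W/m².
Q = q·A = 8040 × 7.8 = 62700 W.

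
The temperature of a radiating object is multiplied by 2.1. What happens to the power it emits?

P ∝ T⁴, so the power scales as (2.1)⁴ = 19.4.

factor ≈ 19.4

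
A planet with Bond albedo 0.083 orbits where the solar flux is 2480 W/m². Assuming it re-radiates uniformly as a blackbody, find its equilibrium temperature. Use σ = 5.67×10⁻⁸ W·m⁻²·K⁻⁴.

T ≈ 316 K

Power absorbed = (1−a)S·πR²; power emitted = 4πR²σT⁴. Equating and cancelling πR²:
T = ((1−a)S / 4σ)^(1/4) = (2270 / (4 × 5.67×10⁻⁸))^(1/4) = (1.00×10^10)^(1/4).
T = 316 K.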